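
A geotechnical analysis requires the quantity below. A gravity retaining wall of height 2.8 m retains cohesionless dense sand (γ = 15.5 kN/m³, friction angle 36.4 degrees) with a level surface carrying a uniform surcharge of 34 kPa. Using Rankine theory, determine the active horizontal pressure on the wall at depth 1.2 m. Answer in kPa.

K_a = (1 − sin φ)/(1 + sin φ) = 0.2552.
σ_v = γz + q = 15.5 × 1.2 + 34 = 52.60 kPa.
σ_h = K_a σ_v = 0.2552 × 52.60 = 13.42 kPa.

13.4 kPa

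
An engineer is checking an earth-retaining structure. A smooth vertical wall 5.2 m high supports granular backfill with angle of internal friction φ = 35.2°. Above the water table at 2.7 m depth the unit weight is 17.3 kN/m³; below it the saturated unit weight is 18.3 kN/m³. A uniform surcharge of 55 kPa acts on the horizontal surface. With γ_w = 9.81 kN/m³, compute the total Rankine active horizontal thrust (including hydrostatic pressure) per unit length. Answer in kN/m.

K_a = tan²(45° − φ/2) = 0.2687.
γ' = 18.3 − 9.81 = 8.490 kN/m³. h₂ = H − d_w = 2.5 m.
σ'_h: at surface K_a·q = 14.78; at WT K_a(q+γd_w) = 27.33; at base K_a(q+γd_w+γ'h₂) = 33.03 kPa.
P₁ = ½(14.78+27.33)×2.7 = 56.84; P₂ = ½(27.33+33.03)×2.5 = 75.45; P_w = ½γ_w h₂² = 30.66.
Total = 56.84+75.45+30.66 = 162.9 kN/m.

163 kN/m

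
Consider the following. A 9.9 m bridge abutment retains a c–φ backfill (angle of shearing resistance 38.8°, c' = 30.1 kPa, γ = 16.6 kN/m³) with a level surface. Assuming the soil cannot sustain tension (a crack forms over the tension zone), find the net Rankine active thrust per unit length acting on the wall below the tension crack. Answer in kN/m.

10.4 kN/m

K_a = 0.2296; √K_a = 0.4791.
Tension-crack depth z_c = 2c/(γ√K_a) = 2×30.1/(16.6×0.4791) = 7.569 m.
σ_a at base = K_a γ H − 2c√K_a = 0.2296×16.6×9.9 − 2×30.1×0.4791 = 8.882 kPa.
P_a = ½ × 8.882 × (H − z_c) = 0.5×8.882×2.331 = 10.35 kN/m.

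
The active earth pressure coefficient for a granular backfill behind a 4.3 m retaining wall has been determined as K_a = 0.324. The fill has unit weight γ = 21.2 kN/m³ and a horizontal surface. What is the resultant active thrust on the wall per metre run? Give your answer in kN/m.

63.5 kN/m

P = ½ K_a γ H² = 0.5 × 0.324 × 21.2 × 4.3² = 63.50 kN/m.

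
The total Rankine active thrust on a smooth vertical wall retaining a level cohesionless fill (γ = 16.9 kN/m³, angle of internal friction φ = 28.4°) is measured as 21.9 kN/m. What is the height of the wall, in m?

2.70 m

K_a = 0.3554. P_a = ½ K_a γ H² ⇒ H = √(2P_a/(K_a γ)).
H = √(2×21.9/(0.3554×16.9)) = 2.701 m.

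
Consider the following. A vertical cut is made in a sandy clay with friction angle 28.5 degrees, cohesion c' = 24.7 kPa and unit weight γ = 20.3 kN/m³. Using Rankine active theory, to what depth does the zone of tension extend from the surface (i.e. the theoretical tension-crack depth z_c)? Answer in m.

K_a = tan²(45° − 28.5°/2) = 0.3540; √K_a = 0.5949.
The active pressure is zero where K_a γ z = 2c√K_a, so z_c = 2c/(γ√K_a) = 2×24.7/(20.3×0.5949) = 4.090 m.

4.09 m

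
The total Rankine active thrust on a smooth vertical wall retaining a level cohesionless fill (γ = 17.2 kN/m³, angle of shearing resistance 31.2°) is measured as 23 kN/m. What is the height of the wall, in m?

K_a = 0.3175. P_a = ½ K_a γ H² ⇒ H = √(2P_a/(K_a γ)).
H = √(2×23/(0.3175×17.2)) = 2.902 m.

2.90 m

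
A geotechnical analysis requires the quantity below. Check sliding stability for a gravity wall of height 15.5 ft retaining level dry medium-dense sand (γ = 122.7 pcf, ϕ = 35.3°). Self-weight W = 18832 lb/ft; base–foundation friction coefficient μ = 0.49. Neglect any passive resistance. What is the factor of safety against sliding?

K_a = tan²(45° − 35.3°/2) = 0.2675.
P_a = ½K_aγH² = 0.5×0.2675×122.7×15.5² = 3943 lb/ft, acting at H/3 = 5.167 ft above the base.
FS_sliding = μW / P_a = 0.49×18832 / 3943 = 2.340.

2.34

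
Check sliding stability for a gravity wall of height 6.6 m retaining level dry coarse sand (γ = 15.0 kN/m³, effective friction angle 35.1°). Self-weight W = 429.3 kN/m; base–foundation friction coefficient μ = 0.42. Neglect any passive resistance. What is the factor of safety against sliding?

K_a = tan²(45° − 35.1°/2) = 0.2698.
P_a = ½K_aγH² = 0.5×0.2698×15.0×6.6² = 88.16 kN/m, acting at H/3 = 2.200 m above the base.
FS_sliding = μW / P_a = 0.42×429.3 / 88.16 = 2.045.

2.05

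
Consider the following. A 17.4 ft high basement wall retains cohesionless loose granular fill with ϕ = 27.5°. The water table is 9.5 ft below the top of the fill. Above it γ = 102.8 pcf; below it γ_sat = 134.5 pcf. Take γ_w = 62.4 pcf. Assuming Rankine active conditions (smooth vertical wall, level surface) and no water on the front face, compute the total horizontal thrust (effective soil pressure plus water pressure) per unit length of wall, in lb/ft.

7320 lb/ft

K_a = tan²(45° − φ/2) = 0.3682.
γ' = 134.5 − 62.4 = 72.10 pcf. Depth below WT = 7.9 ft.
σ'_h at WT = K_a γ d_w = 359.6 psf; at base = 359.6 + K_a γ' × 7.9 = 569.3 psf.
P₁ (0–9.5 ft) = ½×359.6×9.5 = 1708. P₂ (9.5–17.4 ft) = ½(359.6+569.3)×7.9 = 3669.
P_w = ½ γ_w h₂² = 0.5×62.4×7.9² = 1947. Total = 1708+3669+1947 = 7325 lb/ft.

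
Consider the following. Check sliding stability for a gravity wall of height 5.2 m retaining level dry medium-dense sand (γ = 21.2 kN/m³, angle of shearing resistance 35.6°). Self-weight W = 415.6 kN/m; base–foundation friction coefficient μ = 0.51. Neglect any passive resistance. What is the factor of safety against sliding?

K_a = tan²(45° − 35.6°/2) = 0.2641.
P_a = ½K_aγH² = 0.5×0.2641×21.2×5.2² = 75.70 kN/m, acting at H/3 = 1.733 m above the base.
FS_sliding = μW / P_a = 0.51×415.6 / 75.70 = 2.800.

2.80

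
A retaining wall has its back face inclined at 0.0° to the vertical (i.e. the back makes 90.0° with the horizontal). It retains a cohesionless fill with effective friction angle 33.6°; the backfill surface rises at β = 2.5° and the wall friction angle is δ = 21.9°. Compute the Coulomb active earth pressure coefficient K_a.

0.266

K_a = sin²(α+φ) / [sin²α · sin(α−δ) · (1 + √{sin(φ+δ)sin(φ−β) / (sin(α−δ)sin(α+β))})²].
With α = 90.0°, φ = 33.6°, δ = 21.9°, β = 2.5°: K_a = 0.2657.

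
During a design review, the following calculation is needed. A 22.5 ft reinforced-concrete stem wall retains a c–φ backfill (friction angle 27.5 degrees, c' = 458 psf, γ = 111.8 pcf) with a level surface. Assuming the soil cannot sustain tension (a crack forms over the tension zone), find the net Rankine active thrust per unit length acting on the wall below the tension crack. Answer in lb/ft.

1670 lb/ft

K_a = 0.3682; √K_a = 0.6068.
Tension-crack depth z_c = 2c/(γ√K_a) = 2×458/(111.8×0.6068) = 13.50 ft.
σ_a at base = K_a γ H − 2c√K_a = 0.3682×111.8×22.5 − 2×458×0.6068 = 370.4 psf.
P_a = ½ × 370.4 × (H − z_c) = 0.5×370.4×8.998 = 1667 lb/ft.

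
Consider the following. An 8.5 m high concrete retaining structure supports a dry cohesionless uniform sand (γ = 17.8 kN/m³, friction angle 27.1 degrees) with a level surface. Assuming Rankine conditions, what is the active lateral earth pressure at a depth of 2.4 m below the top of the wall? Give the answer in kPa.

K_a = (1 − sin φ)/(1 + sin φ) = 0.3741.
σ_h = K_a γ z = 0.3741 × 17.8 × 2.4 = 15.98 kPa.

16.0 kPa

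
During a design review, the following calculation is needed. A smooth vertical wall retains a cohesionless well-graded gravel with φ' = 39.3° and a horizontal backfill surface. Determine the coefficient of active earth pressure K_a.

0.224

K_a = (1 − sin φ)/(1 + sin φ) = (1 − sin 39.3°)/(1 + sin 39.3°) = 0.2245.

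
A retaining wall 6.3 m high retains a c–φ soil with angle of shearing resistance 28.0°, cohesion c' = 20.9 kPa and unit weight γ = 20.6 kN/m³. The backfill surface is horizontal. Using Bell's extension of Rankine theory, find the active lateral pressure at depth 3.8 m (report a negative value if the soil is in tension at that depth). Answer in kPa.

3.15 kPa

K_a = (1 − sin φ)/(1 + sin φ) = 0.3610.
σ_a = K_a γ z − 2c√K_a = 0.3610×20.6×3.8 − 2×20.9×0.6009 = 3.146 kPa.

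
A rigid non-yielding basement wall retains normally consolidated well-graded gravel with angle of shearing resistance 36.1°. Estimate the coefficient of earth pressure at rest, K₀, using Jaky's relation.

K₀ = 1 − sin φ' = 1 − sin 36.1° = 0.4108.

0.411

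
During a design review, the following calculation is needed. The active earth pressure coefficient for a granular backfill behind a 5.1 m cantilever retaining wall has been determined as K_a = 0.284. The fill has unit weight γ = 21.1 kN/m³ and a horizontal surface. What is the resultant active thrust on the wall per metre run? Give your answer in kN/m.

77.9 kN/m

P = ½ K_a γ H² = 0.5 × 0.284 × 21.1 × 5.1² = 77.93 kN/m.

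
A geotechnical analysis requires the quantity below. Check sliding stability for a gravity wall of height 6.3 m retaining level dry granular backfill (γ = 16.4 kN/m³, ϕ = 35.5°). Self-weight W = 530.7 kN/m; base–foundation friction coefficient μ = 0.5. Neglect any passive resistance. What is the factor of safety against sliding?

K_a = tan²(45° − 35.5°/2) = 0.2653.
P_a = ½K_aγH² = 0.5×0.2653×16.4×6.3² = 86.33 kN/m, acting at H/3 = 2.100 m above the base.
FS_sliding = μW / P_a = 0.5×530.7 / 86.33 = 3.074.

3.07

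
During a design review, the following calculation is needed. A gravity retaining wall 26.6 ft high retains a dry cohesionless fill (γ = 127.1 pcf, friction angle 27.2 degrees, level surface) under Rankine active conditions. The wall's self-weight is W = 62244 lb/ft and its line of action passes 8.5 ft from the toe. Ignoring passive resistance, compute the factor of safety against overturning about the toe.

K_a = tan²(45° − 27.2°/2) = 0.3726.
P_a = ½K_aγH² = 0.5×0.3726×127.1×26.6² = 16750 lb/ft, acting at H/3 = 8.867 ft above the base.
Overturning moment M_o = P_a × H/3 = 16750 × 8.867 = 148500.
Resisting moment M_r = W × 8.5 = 62244 × 8.5 = 529100.
FS_overturning = M_r/M_o = 529100/148500 = 3.562.

3.56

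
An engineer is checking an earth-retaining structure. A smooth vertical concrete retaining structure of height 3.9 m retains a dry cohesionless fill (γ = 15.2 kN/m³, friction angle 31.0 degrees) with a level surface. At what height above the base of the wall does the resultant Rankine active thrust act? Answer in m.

1.30 m

K_a = 0.3201.
The pressure distribution is triangular, so the resultant acts at H/3 above the base = 3.9/3 = 1.300 m.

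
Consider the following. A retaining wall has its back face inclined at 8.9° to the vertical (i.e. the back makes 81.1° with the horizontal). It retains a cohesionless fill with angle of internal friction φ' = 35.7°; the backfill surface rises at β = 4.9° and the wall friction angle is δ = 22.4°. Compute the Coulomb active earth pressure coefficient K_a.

K_a = sin²(α+φ) / [sin²α · sin(α−δ) · (1 + √{sin(φ+δ)sin(φ−β) / (sin(α−δ)sin(α+β))})²].
With α = 81.1°, φ = 35.7°, δ = 22.4°, β = 4.9°: K_a = 0.3251.

0.325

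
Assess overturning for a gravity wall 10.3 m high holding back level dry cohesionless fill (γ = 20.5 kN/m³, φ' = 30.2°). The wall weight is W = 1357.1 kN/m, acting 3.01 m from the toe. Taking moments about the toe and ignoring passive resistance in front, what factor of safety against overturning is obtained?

K_a = tan²(45° − 30.2°/2) = 0.3307.
P_a = ½K_aγH² = 0.5×0.3307×20.5×10.3² = 359.6 kN/m, acting at H/3 = 3.433 m above the base.
Overturning moment M_o = P_a × H/3 = 359.6 × 3.433 = 1234.
Resisting moment M_r = W × 3.01 = 1357.1 × 3.01 = 4085.
FS_overturning = M_r/M_o = 4085/1234 = 3.309.

3.31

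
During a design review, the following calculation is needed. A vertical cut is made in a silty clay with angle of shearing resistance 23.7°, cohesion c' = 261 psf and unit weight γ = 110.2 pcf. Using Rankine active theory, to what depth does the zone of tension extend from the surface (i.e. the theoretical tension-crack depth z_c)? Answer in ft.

K_a = tan²(45° − 23.7°/2) = 0.4266; √K_a = 0.6531.
The active pressure is zero where K_a γ z = 2c√K_a, so z_c = 2c/(γ√K_a) = 2×261/(110.2×0.6531) = 7.252 ft.

7.25 ft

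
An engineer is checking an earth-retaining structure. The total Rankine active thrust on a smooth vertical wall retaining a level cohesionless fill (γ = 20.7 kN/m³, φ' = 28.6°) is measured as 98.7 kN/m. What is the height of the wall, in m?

5.20 m

K_a = 0.3525. P_a = ½ K_a γ H² ⇒ H = √(2P_a/(K_a γ)).
H = √(2×98.7/(0.3525×20.7)) = 5.201 m.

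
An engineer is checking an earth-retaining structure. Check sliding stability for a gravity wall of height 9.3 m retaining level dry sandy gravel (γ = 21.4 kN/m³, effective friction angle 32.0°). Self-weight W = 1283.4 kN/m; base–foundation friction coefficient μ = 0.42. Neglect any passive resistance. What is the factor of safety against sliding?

K_a = tan²(45° − 32.0°/2) = 0.3073.
P_a = ½K_aγH² = 0.5×0.3073×21.4×9.3² = 284.4 kN/m, acting at H/3 = 3.100 m above the base.
FS_sliding = μW / P_a = 0.42×1283.4 / 284.4 = 1.896.

1.90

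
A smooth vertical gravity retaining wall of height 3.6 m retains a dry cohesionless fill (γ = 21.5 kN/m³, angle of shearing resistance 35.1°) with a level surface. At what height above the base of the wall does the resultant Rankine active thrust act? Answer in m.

K_a = 0.2698.
The pressure distribution is triangular, so the resultant acts at H/3 above the base = 3.6/3 = 1.200 m.

1.20 m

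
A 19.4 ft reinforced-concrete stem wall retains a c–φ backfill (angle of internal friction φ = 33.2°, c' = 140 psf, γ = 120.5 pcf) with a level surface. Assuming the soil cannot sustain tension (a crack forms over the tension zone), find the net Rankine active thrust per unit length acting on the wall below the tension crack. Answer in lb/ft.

4020 lb/ft

K_a = 0.2924; √K_a = 0.5407.
Tension-crack depth z_c = 2c/(γ√K_a) = 2×140/(120.5×0.5407) = 4.298 ft.
σ_a at base = K_a γ H − 2c√K_a = 0.2924×120.5×19.4 − 2×140×0.5407 = 532.0 psf.
P_a = ½ × 532.0 × (H − z_c) = 0.5×532.0×15.10 = 4018 lb/ft.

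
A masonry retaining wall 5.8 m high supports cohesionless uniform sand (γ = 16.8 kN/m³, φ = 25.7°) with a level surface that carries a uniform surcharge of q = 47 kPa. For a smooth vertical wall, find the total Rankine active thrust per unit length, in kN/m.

K_a = tan²(45° − φ/2) = 0.3950.
Soil triangle: ½ K_a γ H² = 0.5×0.3950×16.8×5.8² = 111.6 kN/m.
Surcharge rectangle: K_a q H = 0.3950×47×5.8 = 107.7 kN/m.
Total = 111.6 + 107.7 = 219.3 kN/m.

219 kN/m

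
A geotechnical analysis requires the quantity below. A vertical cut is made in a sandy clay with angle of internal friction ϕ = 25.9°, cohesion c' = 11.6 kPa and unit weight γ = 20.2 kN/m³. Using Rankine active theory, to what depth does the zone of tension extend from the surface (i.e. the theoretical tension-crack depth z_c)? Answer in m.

K_a = tan²(45° − 25.9°/2) = 0.3920; √K_a = 0.6261.
The active pressure is zero where K_a γ z = 2c√K_a, so z_c = 2c/(γ√K_a) = 2×11.6/(20.2×0.6261) = 1.834 m.

1.83 m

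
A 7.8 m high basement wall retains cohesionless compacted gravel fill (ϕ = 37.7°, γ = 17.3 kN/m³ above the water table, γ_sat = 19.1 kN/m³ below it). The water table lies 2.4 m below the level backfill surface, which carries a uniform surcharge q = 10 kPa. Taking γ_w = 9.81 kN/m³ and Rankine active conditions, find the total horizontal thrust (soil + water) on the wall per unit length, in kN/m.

261 kN/m

K_a = tan²(45° − φ/2) = 0.2411.
γ' = 19.1 − 9.81 = 9.290 kN/m³. h₂ = H − d_w = 5.4 m.
σ'_h: at surface K_a·q = 2.411; at WT K_a(q+γd_w) = 12.42; at base K_a(q+γd_w+γ'h₂) = 24.51 kPa.
P₁ = ½(2.411+12.42)×2.4 = 17.80; P₂ = ½(12.42+24.51)×5.4 = 99.72; P_w = ½γ_w h₂² = 143.0.
Total = 17.80+99.72+143.0 = 260.5 kN/m.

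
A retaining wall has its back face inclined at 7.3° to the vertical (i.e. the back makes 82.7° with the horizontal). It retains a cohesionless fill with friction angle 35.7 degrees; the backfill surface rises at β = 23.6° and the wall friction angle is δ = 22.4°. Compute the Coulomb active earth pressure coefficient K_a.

0.424

K_a = sin²(α+φ) / [sin²α · sin(α−δ) · (1 + √{sin(φ+δ)sin(φ−β) / (sin(α−δ)sin(α+β))})²].
With α = 82.7°, φ = 35.7°, δ = 22.4°, β = 23.6°: K_a = 0.4236.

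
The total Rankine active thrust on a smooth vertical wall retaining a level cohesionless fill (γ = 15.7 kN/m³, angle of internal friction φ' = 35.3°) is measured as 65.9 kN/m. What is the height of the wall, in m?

5.60 m

K_a = 0.2675. P_a = ½ K_a γ H² ⇒ H = √(2P_a/(K_a γ)).
H = √(2×65.9/(0.2675×15.7)) = 5.602 m.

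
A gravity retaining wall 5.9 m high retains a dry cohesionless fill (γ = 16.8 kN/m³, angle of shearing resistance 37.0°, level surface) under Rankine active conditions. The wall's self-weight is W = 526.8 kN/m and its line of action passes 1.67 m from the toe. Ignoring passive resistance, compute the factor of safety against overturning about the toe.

6.15

K_a = tan²(45° − 37.0°/2) = 0.2486.
P_a = ½K_aγH² = 0.5×0.2486×16.8×5.9² = 72.69 kN/m, acting at H/3 = 1.967 m above the base.
Overturning moment M_o = P_a × H/3 = 72.69 × 1.967 = 143.0.
Resisting moment M_r = W × 1.67 = 526.8 × 1.67 = 879.8.
FS_overturning = M_r/M_o = 879.8/143.0 = 6.154.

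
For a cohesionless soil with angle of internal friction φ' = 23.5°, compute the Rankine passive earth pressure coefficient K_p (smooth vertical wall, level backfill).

2.33

K_p = (1 + sin φ)/(1 − sin φ) = tan²(45° + 23.5°/2) = 2.326.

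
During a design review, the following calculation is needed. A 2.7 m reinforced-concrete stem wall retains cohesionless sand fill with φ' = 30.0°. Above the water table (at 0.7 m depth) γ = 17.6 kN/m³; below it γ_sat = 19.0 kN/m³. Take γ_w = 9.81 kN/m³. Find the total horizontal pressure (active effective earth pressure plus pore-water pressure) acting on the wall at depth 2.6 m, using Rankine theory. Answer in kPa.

28.6 kPa

K_a = (1 − sin φ)/(1 + sin φ) = 0.3333.
γ' = 19.0 − 9.81 = 9.190 kN/m³.
Effective vertical stress at 2.6 m: σ'_v = 17.6×0.7 + 9.190×1.90 = 29.78 kPa.
σ'_h = K_a σ'_v = 0.3333 × 29.78 = 9.927 kPa; u = γ_w × 1.90 = 18.64 kPa.
Total σ_h = 9.927 + 18.64 = 28.57 kPa.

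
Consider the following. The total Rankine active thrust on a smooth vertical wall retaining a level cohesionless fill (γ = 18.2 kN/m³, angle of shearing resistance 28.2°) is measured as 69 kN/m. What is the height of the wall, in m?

4.60 m

K_a = 0.3582. P_a = ½ K_a γ H² ⇒ H = √(2P_a/(K_a γ)).
H = √(2×69/(0.3582×18.2)) = 4.601 m.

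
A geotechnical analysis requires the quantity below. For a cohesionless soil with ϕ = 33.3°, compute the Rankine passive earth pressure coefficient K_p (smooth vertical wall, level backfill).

3.43

K_p = (1 + sin φ)/(1 − sin φ) = tan²(45° + 33.3°/2) = 3.435.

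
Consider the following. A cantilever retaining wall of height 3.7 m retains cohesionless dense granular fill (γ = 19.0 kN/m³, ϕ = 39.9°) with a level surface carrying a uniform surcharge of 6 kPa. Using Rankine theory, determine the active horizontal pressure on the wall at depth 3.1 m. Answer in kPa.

K_a = (1 − sin φ)/(1 + sin φ) = 0.2184.
σ_v = γz + q = 19.0 × 3.1 + 6 = 64.90 kPa.
σ_h = K_a σ_v = 0.2184 × 64.90 = 14.18 kPa.

14.2 kPa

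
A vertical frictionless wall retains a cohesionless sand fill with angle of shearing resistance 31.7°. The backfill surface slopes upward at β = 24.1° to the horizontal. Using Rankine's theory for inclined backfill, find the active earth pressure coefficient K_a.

0.427

K_a = cos β · (cos β − √(cos²β − cos²φ)) / (cos β + √(cos²β − cos²φ)).
cos β = 0.9128, cos φ = 0.8508, √(cos²β − cos²φ) = 0.3307.
K_a = 0.9128 × (0.9128 − 0.3307)/(0.9128 + 0.3307) = 0.4273.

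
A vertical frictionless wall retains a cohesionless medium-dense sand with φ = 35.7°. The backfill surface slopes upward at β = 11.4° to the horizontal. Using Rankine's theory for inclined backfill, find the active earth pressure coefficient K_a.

0.276

K_a = cos β · (cos β − √(cos²β − cos²φ)) / (cos β + √(cos²β − cos²φ)).
cos β = 0.9803, cos φ = 0.8121, √(cos²β − cos²φ) = 0.5490.
K_a = 0.9803 × (0.9803 − 0.5490)/(0.9803 + 0.5490) = 0.2764.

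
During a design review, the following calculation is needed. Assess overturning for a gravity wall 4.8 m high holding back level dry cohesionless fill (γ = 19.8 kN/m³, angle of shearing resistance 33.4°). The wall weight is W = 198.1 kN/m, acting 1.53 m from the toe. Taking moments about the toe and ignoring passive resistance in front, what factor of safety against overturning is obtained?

K_a = tan²(45° − 33.4°/2) = 0.2899.
P_a = ½K_aγH² = 0.5×0.2899×19.8×4.8² = 66.13 kN/m, acting at H/3 = 1.600 m above the base.
Overturning moment M_o = P_a × H/3 = 66.13 × 1.600 = 105.8.
Resisting moment M_r = W × 1.53 = 198.1 × 1.53 = 303.1.
FS_overturning = M_r/M_o = 303.1/105.8 = 2.865.

2.86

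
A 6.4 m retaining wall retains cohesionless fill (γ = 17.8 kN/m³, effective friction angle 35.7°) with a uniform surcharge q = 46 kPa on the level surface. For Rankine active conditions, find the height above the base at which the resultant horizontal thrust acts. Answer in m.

2.61 m

K_a = 0.2630.
Triangular part P₁ = ½K_aγH² = 95.87 at H/3 = 2.133 m; rectangular part P₂ = K_a q H = 77.42 at H/2 = 3.200 m.
ȳ = (P₁·2.133 + P₂·3.200)/(P₁+P₂) = 2.610 m.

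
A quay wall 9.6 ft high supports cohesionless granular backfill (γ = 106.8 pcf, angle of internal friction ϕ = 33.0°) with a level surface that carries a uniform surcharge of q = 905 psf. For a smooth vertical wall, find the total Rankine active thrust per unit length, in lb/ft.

K_a = tan²(45° − φ/2) = 0.2948.
Soil triangle: ½ K_a γ H² = 0.5×0.2948×106.8×9.6² = 1451 lb/ft.
Surcharge rectangle: K_a q H = 0.2948×905×9.6 = 2561 lb/ft.
Total = 1451 + 2561 = 4012 lb/ft.

4010 lb/ft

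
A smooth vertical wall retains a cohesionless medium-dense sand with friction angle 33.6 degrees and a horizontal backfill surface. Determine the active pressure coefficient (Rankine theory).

K_a = tan²(45° − φ/2) = tan²(28.20°) = 0.2875.

0.288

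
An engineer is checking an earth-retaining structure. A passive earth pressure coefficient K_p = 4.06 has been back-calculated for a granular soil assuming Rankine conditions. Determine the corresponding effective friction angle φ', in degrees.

37.2°

K_p = (1+sin φ)/(1−sin φ) ⇒ sin φ = (K_p − 1)/(K_p + 1) = 0.6047.
φ = arcsin(0.6047) = 37.21°.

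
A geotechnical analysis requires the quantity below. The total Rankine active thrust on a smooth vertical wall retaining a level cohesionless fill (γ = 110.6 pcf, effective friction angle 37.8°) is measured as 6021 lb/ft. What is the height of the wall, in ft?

K_a = 0.2400. P_a = ½ K_a γ H² ⇒ H = √(2P_a/(K_a γ)).
H = √(2×6021/(0.2400×110.6)) = 21.30 ft.

21.3 ft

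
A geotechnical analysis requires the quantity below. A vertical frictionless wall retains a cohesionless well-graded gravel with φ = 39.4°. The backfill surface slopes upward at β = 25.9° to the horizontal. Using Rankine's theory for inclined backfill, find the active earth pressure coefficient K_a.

K_a = cos β · (cos β − √(cos²β − cos²φ)) / (cos β + √(cos²β − cos²φ)).
cos β = 0.8996, cos φ = 0.7727, √(cos²β − cos²φ) = 0.4605.
K_a = 0.8996 × (0.8996 − 0.4605)/(0.8996 + 0.4605) = 0.2904.

0.290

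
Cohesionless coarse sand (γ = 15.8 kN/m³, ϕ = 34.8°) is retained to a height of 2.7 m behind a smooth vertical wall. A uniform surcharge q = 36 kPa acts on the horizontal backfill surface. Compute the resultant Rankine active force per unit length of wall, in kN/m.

K_a = tan²(45° − φ/2) = 0.2733.
Soil triangle: ½ K_a γ H² = 0.5×0.2733×15.8×2.7² = 15.74 kN/m.
Surcharge rectangle: K_a q H = 0.2733×36×2.7 = 26.57 kN/m.
Total = 15.74 + 26.57 = 42.31 kN/m.

42.3 kN/m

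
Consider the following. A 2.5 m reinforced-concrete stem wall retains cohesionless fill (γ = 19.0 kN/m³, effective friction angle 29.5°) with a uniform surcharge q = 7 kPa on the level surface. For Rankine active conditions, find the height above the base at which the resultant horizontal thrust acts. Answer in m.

0.928 m

K_a = 0.3401.
Triangular part P₁ = ½K_aγH² = 20.19 at H/3 = 0.8333 m; rectangular part P₂ = K_a q H = 5.952 at H/2 = 1.250 m.
ȳ = (P₁·0.8333 + P₂·1.250)/(P₁+P₂) = 0.9282 m.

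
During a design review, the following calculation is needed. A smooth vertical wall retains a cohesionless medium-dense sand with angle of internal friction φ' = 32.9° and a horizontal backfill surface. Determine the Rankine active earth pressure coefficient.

K_a = (1 − sin φ)/(1 + sin φ) = (1 − sin 32.9°)/(1 + sin 32.9°) = 0.2960.

0.296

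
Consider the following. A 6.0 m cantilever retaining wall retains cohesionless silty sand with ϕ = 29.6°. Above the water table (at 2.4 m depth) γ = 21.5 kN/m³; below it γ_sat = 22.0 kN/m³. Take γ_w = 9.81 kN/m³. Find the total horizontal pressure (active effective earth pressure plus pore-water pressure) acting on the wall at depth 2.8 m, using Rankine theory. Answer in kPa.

K_a = (1 − sin φ)/(1 + sin φ) = 0.3387.
γ' = 22.0 − 9.81 = 12.19 kN/m³.
Effective vertical stress at 2.8 m: σ'_v = 21.5×2.4 + 12.19×0.400 = 56.48 kPa.
σ'_h = K_a σ'_v = 0.3387 × 56.48 = 19.13 kPa; u = γ_w × 0.400 = 3.924 kPa.
Total σ_h = 19.13 + 3.924 = 23.05 kPa.

23.1 kPa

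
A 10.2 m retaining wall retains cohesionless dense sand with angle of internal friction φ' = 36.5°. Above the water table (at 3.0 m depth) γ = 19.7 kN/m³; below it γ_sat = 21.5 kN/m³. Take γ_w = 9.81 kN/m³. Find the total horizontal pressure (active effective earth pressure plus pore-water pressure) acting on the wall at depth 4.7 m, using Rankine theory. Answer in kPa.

K_a = (1 − sin φ)/(1 + sin φ) = 0.2541.
γ' = 21.5 − 9.81 = 11.69 kN/m³.
Effective vertical stress at 4.7 m: σ'_v = 19.7×3.0 + 11.69×1.70 = 78.97 kPa.
σ'_h = K_a σ'_v = 0.2541 × 78.97 = 20.06 kPa; u = γ_w × 1.70 = 16.68 kPa.
Total σ_h = 20.06 + 16.68 = 36.74 kPa.

36.7 kPa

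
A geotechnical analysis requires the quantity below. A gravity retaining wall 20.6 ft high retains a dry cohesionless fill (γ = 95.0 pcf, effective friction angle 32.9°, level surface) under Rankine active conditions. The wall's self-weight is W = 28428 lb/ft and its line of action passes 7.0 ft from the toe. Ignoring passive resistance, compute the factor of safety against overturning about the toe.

K_a = tan²(45° − 32.9°/2) = 0.2960.
P_a = ½K_aγH² = 0.5×0.2960×95.0×20.6² = 5967 lb/ft, acting at H/3 = 6.867 ft above the base.
Overturning moment M_o = P_a × H/3 = 5967 × 6.867 = 40970.
Resisting moment M_r = W × 7.0 = 28428 × 7.0 = 199000.
FS_overturning = M_r/M_o = 199000/40970 = 4.857.

4.86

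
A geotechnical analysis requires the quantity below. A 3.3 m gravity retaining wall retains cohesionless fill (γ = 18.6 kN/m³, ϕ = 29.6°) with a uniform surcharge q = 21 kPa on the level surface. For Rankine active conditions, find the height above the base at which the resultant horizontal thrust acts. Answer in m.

1.32 m

K_a = 0.3387.
Triangular part P₁ = ½K_aγH² = 34.31 at H/3 = 1.100 m; rectangular part P₂ = K_a q H = 23.47 at H/2 = 1.650 m.
ȳ = (P₁·1.100 + P₂·1.650)/(P₁+P₂) = 1.323 m.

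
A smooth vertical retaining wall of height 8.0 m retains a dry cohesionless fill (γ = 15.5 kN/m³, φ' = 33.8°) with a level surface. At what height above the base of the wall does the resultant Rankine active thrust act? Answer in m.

2.67 m

K_a = 0.2851.
The pressure distribution is triangular, so the resultant acts at H/3 above the base = 8.0/3 = 2.667 m.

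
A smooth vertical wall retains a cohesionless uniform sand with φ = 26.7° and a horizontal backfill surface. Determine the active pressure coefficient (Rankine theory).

0.380

K_a = (1 − sin φ)/(1 + sin φ) = (1 − sin 26.7°)/(1 + sin 26.7°) = 0.3800.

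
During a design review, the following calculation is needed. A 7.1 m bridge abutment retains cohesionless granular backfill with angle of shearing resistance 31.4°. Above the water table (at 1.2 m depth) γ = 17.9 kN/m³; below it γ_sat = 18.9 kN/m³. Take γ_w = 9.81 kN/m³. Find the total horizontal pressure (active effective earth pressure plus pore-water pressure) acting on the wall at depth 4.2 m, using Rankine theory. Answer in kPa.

44.8 kPa

K_a = (1 − sin φ)/(1 + sin φ) = 0.3149.
γ' = 18.9 − 9.81 = 9.090 kN/m³.
Effective vertical stress at 4.2 m: σ'_v = 17.9×1.2 + 9.090×3.00 = 48.75 kPa.
σ'_h = K_a σ'_v = 0.3149 × 48.75 = 15.35 kPa; u = γ_w × 3.00 = 29.43 kPa.
Total σ_h = 15.35 + 29.43 = 44.78 kPa.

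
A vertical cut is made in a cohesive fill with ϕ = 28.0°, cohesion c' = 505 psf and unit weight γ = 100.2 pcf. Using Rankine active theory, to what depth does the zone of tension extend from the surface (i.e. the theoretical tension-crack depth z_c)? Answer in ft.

16.8 ft

K_a = tan²(45° − 28.0°/2) = 0.3610; √K_a = 0.6009.
The active pressure is zero where K_a γ z = 2c√K_a, so z_c = 2c/(γ√K_a) = 2×505/(100.2×0.6009) = 16.78 ft.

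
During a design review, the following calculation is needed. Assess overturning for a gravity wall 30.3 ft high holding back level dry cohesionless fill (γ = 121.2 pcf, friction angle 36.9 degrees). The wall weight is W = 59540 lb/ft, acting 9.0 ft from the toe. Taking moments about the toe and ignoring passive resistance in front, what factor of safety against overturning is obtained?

3.82

K_a = tan²(45° − 36.9°/2) = 0.2497.
P_a = ½K_aγH² = 0.5×0.2497×121.2×30.3² = 13890 lb/ft, acting at H/3 = 10.10 ft above the base.
Overturning moment M_o = P_a × H/3 = 13890 × 10.10 = 140300.
Resisting moment M_r = W × 9.0 = 59540 × 9.0 = 535900.
FS_overturning = M_r/M_o = 535900/140300 = 3.819.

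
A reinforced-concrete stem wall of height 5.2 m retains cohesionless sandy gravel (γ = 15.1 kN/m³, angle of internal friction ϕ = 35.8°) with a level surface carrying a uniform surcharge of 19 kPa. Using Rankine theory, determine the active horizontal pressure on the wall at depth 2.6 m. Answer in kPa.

K_a = (1 − sin φ)/(1 + sin φ) = 0.2619.
σ_v = γz + q = 15.1 × 2.6 + 19 = 58.26 kPa.
σ_h = K_a σ_v = 0.2619 × 58.26 = 15.26 kPa.

15.3 kPa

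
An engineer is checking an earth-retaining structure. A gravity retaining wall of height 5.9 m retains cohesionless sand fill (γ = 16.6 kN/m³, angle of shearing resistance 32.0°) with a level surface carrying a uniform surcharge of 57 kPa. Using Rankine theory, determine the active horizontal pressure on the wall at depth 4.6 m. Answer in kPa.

K_a = (1 − sin φ)/(1 + sin φ) = 0.3073.
σ_v = γz + q = 16.6 × 4.6 + 57 = 133.4 kPa.
σ_h = K_a σ_v = 0.3073 × 133.4 = 40.98 kPa.

41.0 kPa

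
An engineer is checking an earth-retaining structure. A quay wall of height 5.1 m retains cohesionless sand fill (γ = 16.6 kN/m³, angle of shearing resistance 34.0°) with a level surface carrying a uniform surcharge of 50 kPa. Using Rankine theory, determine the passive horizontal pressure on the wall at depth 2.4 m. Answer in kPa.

318 kPa

K_p = (1 + sin φ)/(1 − sin φ) = 3.537.
σ_v = γz + q = 16.6 × 2.4 + 50 = 89.84 kPa.
σ_h = K_p σ_v = 3.537 × 89.84 = 317.8 kPa.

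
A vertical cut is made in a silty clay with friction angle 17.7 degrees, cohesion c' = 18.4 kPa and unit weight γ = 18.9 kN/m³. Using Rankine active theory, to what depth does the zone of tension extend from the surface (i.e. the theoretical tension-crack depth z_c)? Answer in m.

2.67 m

K_a = tan²(45° − 17.7°/2) = 0.5337; √K_a = 0.7306.
The active pressure is zero where K_a γ z = 2c√K_a, so z_c = 2c/(γ√K_a) = 2×18.4/(18.9×0.7306) = 2.665 m.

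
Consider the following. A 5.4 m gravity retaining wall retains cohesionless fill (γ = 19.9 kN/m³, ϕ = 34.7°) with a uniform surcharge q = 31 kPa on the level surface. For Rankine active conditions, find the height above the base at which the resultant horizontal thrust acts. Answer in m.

2.13 m

K_a = 0.2745.
Triangular part P₁ = ½K_aγH² = 79.64 at H/3 = 1.800 m; rectangular part P₂ = K_a q H = 45.95 at H/2 = 2.700 m.
ȳ = (P₁·1.800 + P₂·2.700)/(P₁+P₂) = 2.129 m.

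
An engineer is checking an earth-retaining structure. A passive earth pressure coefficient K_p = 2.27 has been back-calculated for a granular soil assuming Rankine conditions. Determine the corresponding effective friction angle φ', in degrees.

22.9°

K_p = (1+sin φ)/(1−sin φ) ⇒ sin φ = (K_p − 1)/(K_p + 1) = 0.3884.
φ = arcsin(0.3884) = 22.85°.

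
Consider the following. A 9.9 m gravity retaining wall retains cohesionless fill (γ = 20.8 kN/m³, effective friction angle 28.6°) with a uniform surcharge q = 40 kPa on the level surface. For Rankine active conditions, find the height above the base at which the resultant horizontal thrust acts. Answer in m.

3.76 m

K_a = 0.3525.
Triangular part P₁ = ½K_aγH² = 359.4 at H/3 = 3.300 m; rectangular part P₂ = K_a q H = 139.6 at H/2 = 4.950 m.
ȳ = (P₁·3.300 + P₂·4.950)/(P₁+P₂) = 3.762 m.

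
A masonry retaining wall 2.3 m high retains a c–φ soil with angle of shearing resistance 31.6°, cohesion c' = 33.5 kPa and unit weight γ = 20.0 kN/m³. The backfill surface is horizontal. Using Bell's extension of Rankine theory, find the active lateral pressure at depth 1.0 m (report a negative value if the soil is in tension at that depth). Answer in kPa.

-31.2 kPa

K_a = (1 − sin φ)/(1 + sin φ) = 0.3123.
σ_a = K_a γ z − 2c√K_a = 0.3123×20.0×1.0 − 2×33.5×0.5589 = -31.20 kPa.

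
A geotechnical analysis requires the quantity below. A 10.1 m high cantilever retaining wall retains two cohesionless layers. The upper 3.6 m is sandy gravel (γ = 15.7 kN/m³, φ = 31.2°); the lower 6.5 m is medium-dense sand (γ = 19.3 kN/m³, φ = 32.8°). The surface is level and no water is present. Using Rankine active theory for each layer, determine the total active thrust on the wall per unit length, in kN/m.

263 kN/m

K_a1 = tan²(45°−31.2°/2) = 0.3175; K_a2 = tan²(45°−32.8°/2) = 0.2973.
Layer 1: σ at base = K_a1 γ₁ h₁ = 17.95 kPa; P₁ = ½×17.95×3.6 = 32.30.
Layer 2: σ_v at top = γ₁h₁ = 56.52; σ_h top = K_a2×56.52 = 16.80; σ_h base = K_a2×(56.52+19.3×6.5) = 54.09.
P₂ = ½(16.80+54.09)×6.5 = 230.4. Total P_a = 32.30+230.4 = 262.7 kN/m.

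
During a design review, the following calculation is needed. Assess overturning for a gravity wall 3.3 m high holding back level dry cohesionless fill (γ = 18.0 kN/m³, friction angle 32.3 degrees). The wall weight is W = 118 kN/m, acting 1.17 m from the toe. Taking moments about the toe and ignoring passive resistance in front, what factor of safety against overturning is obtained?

4.22

K_a = tan²(45° − 32.3°/2) = 0.3035.
P_a = ½K_aγH² = 0.5×0.3035×18.0×3.3² = 29.74 kN/m, acting at H/3 = 1.100 m above the base.
Overturning moment M_o = P_a × H/3 = 29.74 × 1.100 = 32.72.
Resisting moment M_r = W × 1.17 = 118 × 1.17 = 138.1.
FS_overturning = M_r/M_o = 138.1/32.72 = 4.220.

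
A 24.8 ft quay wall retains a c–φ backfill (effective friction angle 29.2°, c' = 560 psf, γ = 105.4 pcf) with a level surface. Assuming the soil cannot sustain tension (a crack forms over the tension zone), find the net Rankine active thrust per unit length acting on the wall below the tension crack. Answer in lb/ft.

K_a = 0.3442; √K_a = 0.5867.
Tension-crack depth z_c = 2c/(γ√K_a) = 2×560/(105.4×0.5867) = 18.11 ft.
σ_a at base = K_a γ H − 2c√K_a = 0.3442×105.4×24.8 − 2×560×0.5867 = 242.6 psf.
P_a = ½ × 242.6 × (H − z_c) = 0.5×242.6×6.688 = 811.4 lb/ft.

811 lb/ft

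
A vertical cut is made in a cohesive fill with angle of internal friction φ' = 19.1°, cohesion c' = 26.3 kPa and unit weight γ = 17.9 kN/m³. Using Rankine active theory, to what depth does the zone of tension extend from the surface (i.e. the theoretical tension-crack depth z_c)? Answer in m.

K_a = tan²(45° − 19.1°/2) = 0.5069; √K_a = 0.7120.
The active pressure is zero where K_a γ z = 2c√K_a, so z_c = 2c/(γ√K_a) = 2×26.3/(17.9×0.7120) = 4.127 m.

4.13 m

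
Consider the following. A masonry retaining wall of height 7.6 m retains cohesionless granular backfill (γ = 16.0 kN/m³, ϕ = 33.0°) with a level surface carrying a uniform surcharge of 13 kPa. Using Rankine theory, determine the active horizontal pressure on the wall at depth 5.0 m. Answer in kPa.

K_a = (1 − sin φ)/(1 + sin φ) = 0.2948.
σ_v = γz + q = 16.0 × 5.0 + 13 = 93.00 kPa.
σ_h = K_a σ_v = 0.2948 × 93.00 = 27.42 kPa.

27.4 kPa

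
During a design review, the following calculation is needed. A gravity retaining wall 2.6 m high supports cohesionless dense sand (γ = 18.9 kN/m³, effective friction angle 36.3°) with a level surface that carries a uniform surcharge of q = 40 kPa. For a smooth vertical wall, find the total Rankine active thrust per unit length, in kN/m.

K_a = tan²(45° − φ/2) = 0.2563.
Soil triangle: ½ K_a γ H² = 0.5×0.2563×18.9×2.6² = 16.37 kN/m.
Surcharge rectangle: K_a q H = 0.2563×40×2.6 = 26.65 kN/m.
Total = 16.37 + 26.65 = 43.02 kN/m.

43.0 kN/m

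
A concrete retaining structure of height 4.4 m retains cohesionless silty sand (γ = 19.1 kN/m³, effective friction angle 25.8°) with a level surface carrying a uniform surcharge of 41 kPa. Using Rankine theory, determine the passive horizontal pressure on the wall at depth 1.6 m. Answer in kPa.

K_p = (1 + sin φ)/(1 − sin φ) = 2.541.
σ_v = γz + q = 19.1 × 1.6 + 41 = 71.56 kPa.
σ_h = K_p σ_v = 2.541 × 71.56 = 181.9 kPa.

182 kPa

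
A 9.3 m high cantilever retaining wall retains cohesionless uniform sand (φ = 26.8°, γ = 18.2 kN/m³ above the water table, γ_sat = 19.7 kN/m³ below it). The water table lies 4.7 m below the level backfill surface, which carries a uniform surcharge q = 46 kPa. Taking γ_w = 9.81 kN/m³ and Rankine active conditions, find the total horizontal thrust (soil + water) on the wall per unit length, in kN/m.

K_a = tan²(45° − φ/2) = 0.3785.
γ' = 19.7 − 9.81 = 9.890 kN/m³. h₂ = H − d_w = 4.6 m.
σ'_h: at surface K_a·q = 17.41; at WT K_a(q+γd_w) = 49.78; at base K_a(q+γd_w+γ'h₂) = 67.00 kPa.
P₁ = ½(17.41+49.78)×4.7 = 157.9; P₂ = ½(49.78+67.00)×4.6 = 268.6; P_w = ½γ_w h₂² = 103.8.
Total = 157.9+268.6+103.8 = 530.3 kN/m.

530 kN/m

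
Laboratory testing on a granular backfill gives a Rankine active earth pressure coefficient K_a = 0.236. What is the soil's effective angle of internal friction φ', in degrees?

K_a = tan²(45° − φ/2) ⇒ 45° − φ/2 = arctan(√0.236) = 25.91°.
φ = 2(45° − 25.91°) = 38.18°.

38.2°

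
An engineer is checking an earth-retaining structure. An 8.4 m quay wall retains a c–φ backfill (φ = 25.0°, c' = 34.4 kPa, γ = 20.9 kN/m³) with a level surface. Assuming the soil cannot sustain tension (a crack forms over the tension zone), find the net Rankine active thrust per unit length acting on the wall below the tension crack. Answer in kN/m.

K_a = 0.4059; √K_a = 0.6371.
Tension-crack depth z_c = 2c/(γ√K_a) = 2×34.4/(20.9×0.6371) = 5.167 m.
σ_a at base = K_a γ H − 2c√K_a = 0.4059×20.9×8.4 − 2×34.4×0.6371 = 27.42 kPa.
P_a = ½ × 27.42 × (H − z_c) = 0.5×27.42×3.233 = 44.33 kN/m.

44.3 kN/m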